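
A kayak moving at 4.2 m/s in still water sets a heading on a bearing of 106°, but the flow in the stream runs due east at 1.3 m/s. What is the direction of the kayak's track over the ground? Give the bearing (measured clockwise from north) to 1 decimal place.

Taking east as x and north as y: velocity relative to the water = (4.037, -1.158) m/s; the water relative to ground = (1.300, 0.000) m/s.
Velocity relative to ground = (4.037, -1.158) + (1.300, 0.000) = (5.337, -1.158) m/s.
Bearing = atan2(5.34, -1.16) = 102.24° clockwise from north.

102.2°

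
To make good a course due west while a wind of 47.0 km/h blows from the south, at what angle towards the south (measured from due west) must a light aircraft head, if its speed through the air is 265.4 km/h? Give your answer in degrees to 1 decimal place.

10.2°

The wind pushes perpendicular to the desired track; the heading must have a component into the wind equal to 47.0 km/h: 265.4 sin θ = 47.0.
sin θ = 0.1771, so θ = 10.200°.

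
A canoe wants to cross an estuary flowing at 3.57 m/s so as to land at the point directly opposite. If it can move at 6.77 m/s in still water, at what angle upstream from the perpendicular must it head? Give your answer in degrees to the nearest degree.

32°

To cancel the current, the upstream component of the canoe's velocity must equal the flow: 6.77 sin θ = 3.57.
sin θ = 3.57 / 6.77 = 0.5273.
θ = arcsin(0.5273) = 31.825°.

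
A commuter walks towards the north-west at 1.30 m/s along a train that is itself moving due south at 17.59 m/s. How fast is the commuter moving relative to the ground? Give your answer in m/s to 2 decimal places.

16.70 m/s

Taking east as x and north as y: train velocity = (0.000, -17.590) m/s; commuter velocity relative to train = (-0.919, 0.919) m/s.
Velocity relative to ground = (0.000, -17.590) + (-0.919, 0.919) = (-0.919, -16.671) m/s.
Speed = |(-0.919, -16.671)| = 16.696 m/s.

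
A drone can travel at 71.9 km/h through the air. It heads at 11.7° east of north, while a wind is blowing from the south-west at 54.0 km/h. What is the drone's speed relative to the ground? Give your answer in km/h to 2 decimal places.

120.73 km/h

Taking east as x and north as y: velocity relative to the air = (14.580, 70.406) km/h; the air relative to ground = (38.184, 38.184) km/h.
Velocity relative to ground = (14.580, 70.406) + (38.184, 38.184) = (52.764, 108.590) km/h.
Speed = |(52.764, 108.590)| = 120.730 km/h.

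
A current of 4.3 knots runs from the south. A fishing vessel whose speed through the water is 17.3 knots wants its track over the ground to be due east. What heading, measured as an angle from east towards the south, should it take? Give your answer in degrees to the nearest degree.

14°

The current pushes perpendicular to the desired track; the heading must have a component into the current equal to 4.3 knots: 17.3 sin θ = 4.3.
sin θ = 0.2486, so θ = 14.392°.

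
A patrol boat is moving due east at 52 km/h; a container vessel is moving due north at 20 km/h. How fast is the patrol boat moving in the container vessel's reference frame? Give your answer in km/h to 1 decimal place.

Taking east as x and north as y: patrol boat velocity = (52.000, 0.000) km/h; container vessel velocity = (0.000, 20.000) km/h.
Velocity of patrol boat relative to container vessel = (52.000, 0.000) − (0.000, 20.000) = (52.000, -20.000) km/h.
Magnitude = |(52.000, -20.000)| = 55.714 km/h.

55.7 km/h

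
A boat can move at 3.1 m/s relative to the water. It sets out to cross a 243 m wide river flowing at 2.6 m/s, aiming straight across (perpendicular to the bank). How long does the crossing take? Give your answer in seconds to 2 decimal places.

78.39 s

The component of the boat's velocity perpendicular to the bank is 3.1 m/s.
The flow acts along the bank and has no component across it.
Time = 243 / 3.100 = 78.387 s.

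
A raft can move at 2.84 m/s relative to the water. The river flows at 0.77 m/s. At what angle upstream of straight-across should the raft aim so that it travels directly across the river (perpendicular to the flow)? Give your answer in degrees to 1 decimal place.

To cancel the current, the upstream component of the raft's velocity must equal the flow: 2.84 sin θ = 0.77.
sin θ = 0.77 / 2.84 = 0.2711.
θ = arcsin(0.2711) = 15.731°.

15.7°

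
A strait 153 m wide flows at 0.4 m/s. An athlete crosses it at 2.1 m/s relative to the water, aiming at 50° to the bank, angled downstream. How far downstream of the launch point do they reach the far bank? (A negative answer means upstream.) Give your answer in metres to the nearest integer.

166 m

Perpendicular speed = 1.609 m/s; crossing time = 153 / 1.609 = 95.108 s.
Net downstream speed = 1.750 m/s.
Drift = 1.750 × 95.108 = 166.426 m (downstream).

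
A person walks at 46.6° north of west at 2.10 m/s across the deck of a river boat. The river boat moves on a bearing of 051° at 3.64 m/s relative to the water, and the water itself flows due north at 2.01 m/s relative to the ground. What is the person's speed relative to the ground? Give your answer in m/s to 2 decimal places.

In east/north components (m/s): person relative to river boat = (-1.443, 1.526); river boat relative to water = (2.829, 2.291); water relative to ground = (0.000, 2.010).
Sum = (1.386, 5.827) m/s.
Speed = |(1.386, 5.827)| = 5.989 m/s.

5.99 m/s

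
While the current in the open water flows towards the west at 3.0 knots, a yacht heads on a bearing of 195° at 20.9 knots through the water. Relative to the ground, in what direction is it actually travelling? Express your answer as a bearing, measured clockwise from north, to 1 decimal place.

202.6°

Taking east as x and north as y: velocity relative to the water = (-5.409, -20.188) knots; the water relative to ground = (-3.000, 0.000) knots.
Velocity relative to ground = (-5.409, -20.188) + (-3.000, 0.000) = (-8.409, -20.188) knots.
Bearing = atan2(-8.41, -20.19) = 202.61° clockwise from north.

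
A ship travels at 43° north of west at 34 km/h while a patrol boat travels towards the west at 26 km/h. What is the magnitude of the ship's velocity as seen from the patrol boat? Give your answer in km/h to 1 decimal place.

Taking east as x and north as y: ship velocity = (-24.866, 23.188) km/h; patrol boat velocity = (-26.000, 0.000) km/h.
Velocity of ship relative to patrol boat = (-24.866, 23.188) − (-26.000, 0.000) = (1.134, 23.188) km/h.
Magnitude = |(1.134, 23.188)| = 23.216 km/h.

23.2 km/h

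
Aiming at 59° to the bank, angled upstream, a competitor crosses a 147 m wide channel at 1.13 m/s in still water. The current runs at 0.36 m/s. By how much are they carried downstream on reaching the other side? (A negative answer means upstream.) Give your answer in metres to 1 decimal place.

-33.7 m

Perpendicular speed = 0.969 m/s; crossing time = 147 / 0.969 = 151.766 s.
Net downstream speed = -0.222 m/s.
Drift = -0.222 × 151.766 = -33.691 m (upstream).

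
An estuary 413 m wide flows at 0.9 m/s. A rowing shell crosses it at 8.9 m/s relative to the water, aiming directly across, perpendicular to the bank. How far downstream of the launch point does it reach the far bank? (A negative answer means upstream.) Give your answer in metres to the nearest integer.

Perpendicular speed = 8.900 m/s; crossing time = 413 / 8.900 = 46.404 s.
Net downstream speed = 0.900 m/s.
Drift = 0.900 × 46.404 = 41.764 m (downstream).

42 m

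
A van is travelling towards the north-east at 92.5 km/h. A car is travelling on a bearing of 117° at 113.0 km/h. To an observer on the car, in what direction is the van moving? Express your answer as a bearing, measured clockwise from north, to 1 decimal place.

Taking east as x and north as y: van velocity = (65.407, 65.407) km/h; car velocity = (100.684, -51.301) km/h.
Velocity of van relative to car = (65.407, 65.407) − (100.684, -51.301) = (-35.276, 116.708) km/h.
Bearing = atan2(-35.28, 116.71) = 343.18° clockwise from north.

343.2°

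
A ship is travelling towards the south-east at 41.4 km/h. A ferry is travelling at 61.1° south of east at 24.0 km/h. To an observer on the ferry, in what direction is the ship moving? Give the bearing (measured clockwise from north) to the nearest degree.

Taking east as x and north as y: ship velocity = (29.274, -29.274) km/h; ferry velocity = (11.599, -21.011) km/h.
Velocity of ship relative to ferry = (29.274, -29.274) − (11.599, -21.011) = (17.675, -8.263) km/h.
Bearing = atan2(17.68, -8.26) = 115.06° clockwise from north.

115°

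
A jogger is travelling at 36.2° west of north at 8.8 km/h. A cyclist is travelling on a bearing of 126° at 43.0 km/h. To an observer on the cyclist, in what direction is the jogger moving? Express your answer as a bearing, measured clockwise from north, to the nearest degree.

Taking east as x and north as y: jogger velocity = (-5.197, 7.101) km/h; cyclist velocity = (34.788, -25.275) km/h.
Velocity of jogger relative to cyclist = (-5.197, 7.101) − (34.788, -25.275) = (-39.985, 32.376) km/h.
Bearing = atan2(-39.99, 32.38) = 309.00° clockwise from north.

309°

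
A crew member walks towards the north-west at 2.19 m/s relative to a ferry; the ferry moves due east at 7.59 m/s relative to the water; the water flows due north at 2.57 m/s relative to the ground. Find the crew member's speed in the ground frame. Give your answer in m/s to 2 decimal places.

7.31 m/s

In east/north components (m/s): crew member relative to ferry = (-1.549, 1.549); ferry relative to water = (7.590, 0.000); water relative to ground = (0.000, 2.570).
Sum = (6.041, 4.119) m/s.
Speed = |(6.041, 4.119)| = 7.312 m/s.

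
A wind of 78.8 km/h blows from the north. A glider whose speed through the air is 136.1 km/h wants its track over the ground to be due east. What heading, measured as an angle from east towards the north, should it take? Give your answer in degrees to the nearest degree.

35°

The wind pushes perpendicular to the desired track; the heading must have a component into the wind equal to 78.8 km/h: 136.1 sin θ = 78.8.
sin θ = 0.5790, so θ = 35.379°.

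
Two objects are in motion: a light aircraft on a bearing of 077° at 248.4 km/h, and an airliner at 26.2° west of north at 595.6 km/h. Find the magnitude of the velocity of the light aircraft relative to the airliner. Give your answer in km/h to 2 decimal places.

Taking east as x and north as y: light aircraft velocity = (242.034, 55.878) km/h; airliner velocity = (-262.961, 534.407) km/h.
Velocity of light aircraft relative to airliner = (242.034, 55.878) − (-262.961, 534.407) = (504.994, -478.529) km/h.
Magnitude = |(504.994, -478.529)| = 695.708 km/h.

695.71 km/h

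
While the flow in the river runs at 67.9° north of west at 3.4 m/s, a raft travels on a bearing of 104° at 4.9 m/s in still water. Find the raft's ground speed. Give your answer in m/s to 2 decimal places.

Taking east as x and north as y: velocity relative to the water = (4.754, -1.185) m/s; the water relative to ground = (-1.279, 3.150) m/s.
Velocity relative to ground = (4.754, -1.185) + (-1.279, 3.150) = (3.475, 1.965) m/s.
Speed = |(3.475, 1.965)| = 3.992 m/s.

3.99 m/s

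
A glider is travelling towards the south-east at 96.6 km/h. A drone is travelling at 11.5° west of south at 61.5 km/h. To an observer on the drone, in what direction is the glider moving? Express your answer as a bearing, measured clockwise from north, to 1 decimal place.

095.7°

Taking east as x and north as y: glider velocity = (68.307, -68.307) km/h; drone velocity = (-12.261, -60.265) km/h.
Velocity of glider relative to drone = (68.307, -68.307) − (-12.261, -60.265) = (80.568, -8.041) km/h.
Bearing = atan2(80.57, -8.04) = 95.70° clockwise from north.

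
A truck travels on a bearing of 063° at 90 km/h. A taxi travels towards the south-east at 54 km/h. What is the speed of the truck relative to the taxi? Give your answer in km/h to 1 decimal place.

Taking east as x and north as y: truck velocity = (80.191, 40.859) km/h; taxi velocity = (38.184, -38.184) km/h.
Velocity of truck relative to taxi = (80.191, 40.859) − (38.184, -38.184) = (42.007, 79.043) km/h.
Magnitude = |(42.007, 79.043)| = 89.512 km/h.

89.5 km/h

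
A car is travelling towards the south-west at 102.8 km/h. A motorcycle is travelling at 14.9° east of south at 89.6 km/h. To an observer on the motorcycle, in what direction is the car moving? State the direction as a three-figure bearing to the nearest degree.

Taking east as x and north as y: car velocity = (-72.691, -72.691) km/h; motorcycle velocity = (23.039, -86.587) km/h.
Velocity of car relative to motorcycle = (-72.691, -72.691) − (23.039, -86.587) = (-95.730, 13.897) km/h.
Bearing = atan2(-95.73, 13.90) = 278.26° clockwise from north.

278°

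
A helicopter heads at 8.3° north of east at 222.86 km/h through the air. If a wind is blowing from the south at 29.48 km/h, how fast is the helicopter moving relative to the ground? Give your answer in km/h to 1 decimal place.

Taking east as x and north as y: velocity relative to the air = (220.526, 32.171) km/h; the air relative to ground = (0.000, 29.480) km/h.
Velocity relative to ground = (220.526, 32.171) + (0.000, 29.480) = (220.526, 61.651) km/h.
Speed = |(220.526, 61.651)| = 228.981 km/h.

229.0 km/h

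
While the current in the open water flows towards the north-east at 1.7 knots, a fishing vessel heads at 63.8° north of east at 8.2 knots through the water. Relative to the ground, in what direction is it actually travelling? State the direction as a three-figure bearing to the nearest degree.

029°

Taking east as x and north as y: velocity relative to the water = (3.620, 7.358) knots; the water relative to ground = (1.202, 1.202) knots.
Velocity relative to ground = (3.620, 7.358) + (1.202, 1.202) = (4.822, 8.560) knots.
Bearing = atan2(4.82, 8.56) = 29.40° clockwise from north.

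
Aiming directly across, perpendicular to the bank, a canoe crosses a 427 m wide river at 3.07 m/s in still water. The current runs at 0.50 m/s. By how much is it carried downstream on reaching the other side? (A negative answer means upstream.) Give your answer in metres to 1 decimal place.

Perpendicular speed = 3.070 m/s; crossing time = 427 / 3.070 = 139.088 s.
Net downstream speed = 0.500 m/s.
Drift = 0.500 × 139.088 = 69.544 m (downstream).

69.5 m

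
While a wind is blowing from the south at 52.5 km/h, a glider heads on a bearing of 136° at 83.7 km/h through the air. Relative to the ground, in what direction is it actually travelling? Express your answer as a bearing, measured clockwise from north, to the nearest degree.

098°

Taking east as x and north as y: velocity relative to the air = (58.143, -60.209) km/h; the air relative to ground = (0.000, 52.500) km/h.
Velocity relative to ground = (58.143, -60.209) + (0.000, 52.500) = (58.143, -7.709) km/h.
Bearing = atan2(58.14, -7.71) = 97.55° clockwise from north.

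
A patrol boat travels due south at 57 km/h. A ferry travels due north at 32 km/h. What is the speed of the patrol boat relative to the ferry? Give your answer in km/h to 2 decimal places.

Taking east as x and north as y: patrol boat velocity = (0.000, -57.000) km/h; ferry velocity = (0.000, 32.000) km/h.
Velocity of patrol boat relative to ferry = (0.000, -57.000) − (0.000, 32.000) = (0.000, -89.000) km/h.
Magnitude = |(0.000, -89.000)| = 89.000 km/h.

89.00 km/h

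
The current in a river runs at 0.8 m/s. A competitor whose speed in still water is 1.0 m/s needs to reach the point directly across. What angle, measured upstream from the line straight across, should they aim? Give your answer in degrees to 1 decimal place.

To cancel the current, the upstream component of the competitor's velocity must equal the flow: 1.0 sin θ = 0.8.
sin θ = 0.8 / 1.0 = 0.8000.
θ = arcsin(0.8000) = 53.130°.

53.1°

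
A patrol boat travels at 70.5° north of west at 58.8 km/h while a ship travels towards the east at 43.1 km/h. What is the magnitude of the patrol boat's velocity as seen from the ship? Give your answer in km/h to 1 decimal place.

Taking east as x and north as y: patrol boat velocity = (-19.628, 55.427) km/h; ship velocity = (43.100, 0.000) km/h.
Velocity of patrol boat relative to ship = (-19.628, 55.427) − (43.100, 0.000) = (-62.728, 55.427) km/h.
Magnitude = |(-62.728, 55.427)| = 83.708 km/h.

83.7 km/h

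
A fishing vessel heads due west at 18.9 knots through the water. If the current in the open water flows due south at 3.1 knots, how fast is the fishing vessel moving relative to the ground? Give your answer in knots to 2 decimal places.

Taking east as x and north as y: velocity relative to the water = (-18.900, 0.000) knots; the water relative to ground = (0.000, -3.100) knots.
Velocity relative to ground = (-18.900, 0.000) + (0.000, -3.100) = (-18.900, -3.100) knots.
Speed = |(-18.900, -3.100)| = 19.153 knots.

19.15 knots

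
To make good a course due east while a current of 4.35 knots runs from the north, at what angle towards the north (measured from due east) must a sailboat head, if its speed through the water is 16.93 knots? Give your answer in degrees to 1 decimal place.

The current pushes perpendicular to the desired track; the heading must have a component into the current equal to 4.35 knots: 16.93 sin θ = 4.35.
sin θ = 0.2569, so θ = 14.889°.

14.9°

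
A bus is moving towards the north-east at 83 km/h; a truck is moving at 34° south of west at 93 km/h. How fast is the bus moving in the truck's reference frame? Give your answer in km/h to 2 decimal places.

Taking east as x and north as y: bus velocity = (58.690, 58.690) km/h; truck velocity = (-77.100, -52.005) km/h.
Velocity of bus relative to truck = (58.690, 58.690) − (-77.100, -52.005) = (135.790, 110.695) km/h.
Magnitude = |(135.790, 110.695)| = 175.192 km/h.

175.19 km/h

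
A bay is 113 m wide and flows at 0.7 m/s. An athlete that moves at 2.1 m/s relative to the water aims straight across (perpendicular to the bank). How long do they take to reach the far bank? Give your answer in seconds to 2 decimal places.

The component of the athlete's velocity perpendicular to the bank is 2.1 m/s.
The current is parallel to the bank, so it does not affect the crossing time.
Time = 113 / 2.100 = 53.810 s.

53.81 s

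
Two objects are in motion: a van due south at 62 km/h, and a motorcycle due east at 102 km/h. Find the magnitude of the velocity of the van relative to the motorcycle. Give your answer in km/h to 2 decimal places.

Taking east as x and north as y: van velocity = (0.000, -62.000) km/h; motorcycle velocity = (102.000, 0.000) km/h.
Velocity of van relative to motorcycle = (0.000, -62.000) − (102.000, 0.000) = (-102.000, -62.000) km/h.
Magnitude = |(-102.000, -62.000)| = 119.365 km/h.

119.36 km/h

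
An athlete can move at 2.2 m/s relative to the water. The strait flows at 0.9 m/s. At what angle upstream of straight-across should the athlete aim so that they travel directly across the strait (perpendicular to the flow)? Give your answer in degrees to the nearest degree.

24°

To cancel the current, the upstream component of the athlete's velocity must equal the flow: 2.2 sin θ = 0.9.
sin θ = 0.9 / 2.2 = 0.4091.
θ = arcsin(0.4091) = 24.148°.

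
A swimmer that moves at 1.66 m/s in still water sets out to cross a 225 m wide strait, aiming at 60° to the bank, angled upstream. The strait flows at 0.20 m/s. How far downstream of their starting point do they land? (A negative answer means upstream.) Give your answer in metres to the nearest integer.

-99 m

Perpendicular speed = 1.438 m/s; crossing time = 225 / 1.438 = 156.511 s.
Net downstream speed = -0.630 m/s.
Drift = -0.630 × 156.511 = -98.602 m (upstream).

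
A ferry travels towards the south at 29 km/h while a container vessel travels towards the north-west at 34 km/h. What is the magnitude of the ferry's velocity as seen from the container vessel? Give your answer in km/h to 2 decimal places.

Taking east as x and north as y: ferry velocity = (0.000, -29.000) km/h; container vessel velocity = (-24.042, 24.042) km/h.
Velocity of ferry relative to container vessel = (0.000, -29.000) − (-24.042, 24.042) = (24.042, -53.042) km/h.
Magnitude = |(24.042, -53.042)| = 58.236 km/h.

58.24 km/h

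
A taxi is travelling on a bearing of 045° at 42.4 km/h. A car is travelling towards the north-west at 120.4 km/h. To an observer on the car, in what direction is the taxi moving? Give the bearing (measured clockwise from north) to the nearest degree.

116°

Taking east as x and north as y: taxi velocity = (29.981, 29.981) km/h; car velocity = (-85.136, 85.136) km/h.
Velocity of taxi relative to car = (29.981, 29.981) − (-85.136, 85.136) = (115.117, -55.154) km/h.
Bearing = atan2(115.12, -55.15) = 115.60° clockwise from north.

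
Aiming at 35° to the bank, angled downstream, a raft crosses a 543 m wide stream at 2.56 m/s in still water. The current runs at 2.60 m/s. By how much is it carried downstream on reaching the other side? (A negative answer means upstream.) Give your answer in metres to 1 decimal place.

1737.0 m

Perpendicular speed = 1.468 m/s; crossing time = 543 / 1.468 = 369.801 s.
Net downstream speed = 4.697 m/s.
Drift = 4.697 × 369.801 = 1736.968 m (downstream).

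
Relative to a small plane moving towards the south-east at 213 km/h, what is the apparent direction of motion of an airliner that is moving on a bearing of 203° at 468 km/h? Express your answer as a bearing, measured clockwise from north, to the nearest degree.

Taking east as x and north as y: airliner velocity = (-182.862, -430.796) km/h; small plane velocity = (150.614, -150.614) km/h.
Velocity of airliner relative to small plane = (-182.862, -430.796) − (150.614, -150.614) = (-333.476, -280.183) km/h.
Bearing = atan2(-333.48, -280.18) = 229.96° clockwise from north.

230°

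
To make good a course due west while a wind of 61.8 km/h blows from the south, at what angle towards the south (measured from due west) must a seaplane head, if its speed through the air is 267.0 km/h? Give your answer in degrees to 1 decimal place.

The wind pushes perpendicular to the desired track; the heading must have a component into the wind equal to 61.8 km/h: 267.0 sin θ = 61.8.
sin θ = 0.2315, so θ = 13.383°.

13.4°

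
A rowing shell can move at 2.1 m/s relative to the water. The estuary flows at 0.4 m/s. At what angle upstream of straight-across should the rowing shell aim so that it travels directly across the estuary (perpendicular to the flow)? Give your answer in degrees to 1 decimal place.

To cancel the current, the upstream component of the rowing shell's velocity must equal the flow: 2.1 sin θ = 0.4.
sin θ = 0.4 / 2.1 = 0.1905.
θ = arcsin(0.1905) = 10.981°.

11.0°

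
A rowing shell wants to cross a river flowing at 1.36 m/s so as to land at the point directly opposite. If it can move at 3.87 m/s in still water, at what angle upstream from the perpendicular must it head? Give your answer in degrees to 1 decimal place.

To cancel the current, the upstream component of the rowing shell's velocity must equal the flow: 3.87 sin θ = 1.36.
sin θ = 1.36 / 3.87 = 0.3514.
θ = arcsin(0.3514) = 20.574°.

20.6°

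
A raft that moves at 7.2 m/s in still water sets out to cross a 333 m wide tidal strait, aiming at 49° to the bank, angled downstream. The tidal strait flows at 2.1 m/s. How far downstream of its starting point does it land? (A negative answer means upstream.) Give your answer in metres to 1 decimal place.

Perpendicular speed = 5.434 m/s; crossing time = 333 / 5.434 = 61.282 s.
Net downstream speed = 6.824 m/s.
Drift = 6.824 × 61.282 = 418.164 m (downstream).

418.2 m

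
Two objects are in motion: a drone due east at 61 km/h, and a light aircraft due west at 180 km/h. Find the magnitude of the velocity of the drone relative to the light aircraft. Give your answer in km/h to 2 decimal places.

Taking east as x and north as y: drone velocity = (61.000, 0.000) km/h; light aircraft velocity = (-180.000, 0.000) km/h.
Velocity of drone relative to light aircraft = (61.000, 0.000) − (-180.000, 0.000) = (241.000, 0.000) km/h.
Magnitude = |(241.000, 0.000)| = 241.000 km/h.

241.00 km/h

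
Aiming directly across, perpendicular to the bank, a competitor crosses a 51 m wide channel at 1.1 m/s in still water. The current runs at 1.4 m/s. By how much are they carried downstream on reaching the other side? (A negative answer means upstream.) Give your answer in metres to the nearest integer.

Perpendicular speed = 1.100 m/s; crossing time = 51 / 1.100 = 46.364 s.
Net downstream speed = 1.400 m/s.
Drift = 1.400 × 46.364 = 64.909 m (downstream).

65 m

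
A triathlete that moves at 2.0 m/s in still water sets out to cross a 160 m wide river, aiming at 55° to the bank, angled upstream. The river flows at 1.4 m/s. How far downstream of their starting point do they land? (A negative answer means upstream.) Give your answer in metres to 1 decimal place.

24.7 m

Perpendicular speed = 1.638 m/s; crossing time = 160 / 1.638 = 97.662 s.
Net downstream speed = 0.253 m/s.
Drift = 0.253 × 97.662 = 24.694 m (downstream).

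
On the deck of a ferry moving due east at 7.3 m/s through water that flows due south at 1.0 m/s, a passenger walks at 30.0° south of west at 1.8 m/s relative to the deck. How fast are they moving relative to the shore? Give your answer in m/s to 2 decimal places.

In east/north components (m/s): passenger relative to ferry = (-1.559, -0.900); ferry relative to water = (7.300, 0.000); water relative to ground = (0.000, -1.000).
Sum = (5.741, -1.900) m/s.
Speed = |(5.741, -1.900)| = 6.047 m/s.

6.05 m/s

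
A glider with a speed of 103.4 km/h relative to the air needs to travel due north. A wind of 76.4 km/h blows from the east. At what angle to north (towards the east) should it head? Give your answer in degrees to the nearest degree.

The wind pushes perpendicular to the desired track; the heading must have a component into the wind equal to 76.4 km/h: 103.4 sin θ = 76.4.
sin θ = 0.7389, so θ = 47.636°.

48°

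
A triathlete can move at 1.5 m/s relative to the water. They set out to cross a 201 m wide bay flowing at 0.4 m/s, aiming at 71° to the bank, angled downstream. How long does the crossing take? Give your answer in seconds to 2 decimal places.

The component of the triathlete's velocity perpendicular to the bank is 1.5 × sin 71° = 1.418 m/s.
The flow acts along the bank and has no component across it.
Time = 201 / 1.418 = 141.721 s.

141.72 s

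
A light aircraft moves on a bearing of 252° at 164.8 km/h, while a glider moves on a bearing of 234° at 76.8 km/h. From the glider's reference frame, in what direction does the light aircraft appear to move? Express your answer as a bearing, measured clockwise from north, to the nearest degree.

267°

Taking east as x and north as y: light aircraft velocity = (-156.734, -50.926) km/h; glider velocity = (-62.133, -45.142) km/h.
Velocity of light aircraft relative to glider = (-156.734, -50.926) − (-62.133, -45.142) = (-94.602, -5.784) km/h.
Bearing = atan2(-94.60, -5.78) = 266.50° clockwise from north.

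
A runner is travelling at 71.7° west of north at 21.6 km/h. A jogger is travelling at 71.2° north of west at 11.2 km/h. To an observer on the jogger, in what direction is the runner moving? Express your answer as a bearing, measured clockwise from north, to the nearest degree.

Taking east as x and north as y: runner velocity = (-20.508, 6.782) km/h; jogger velocity = (-3.609, 10.602) km/h.
Velocity of runner relative to jogger = (-20.508, 6.782) − (-3.609, 10.602) = (-16.898, -3.820) km/h.
Bearing = atan2(-16.90, -3.82) = 257.26° clockwise from north.

257°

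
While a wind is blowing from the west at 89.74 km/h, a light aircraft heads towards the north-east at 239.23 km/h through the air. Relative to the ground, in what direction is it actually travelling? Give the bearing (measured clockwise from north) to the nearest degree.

057°

Taking east as x and north as y: velocity relative to the air = (169.161, 169.161) km/h; the air relative to ground = (89.740, 0.000) km/h.
Velocity relative to ground = (169.161, 169.161) + (89.740, 0.000) = (258.901, 169.161) km/h.
Bearing = atan2(258.90, 169.16) = 56.84° clockwise from north.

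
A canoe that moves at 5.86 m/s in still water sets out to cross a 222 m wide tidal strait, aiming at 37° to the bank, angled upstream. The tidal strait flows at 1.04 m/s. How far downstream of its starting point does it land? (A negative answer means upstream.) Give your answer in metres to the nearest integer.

Perpendicular speed = 3.527 m/s; crossing time = 222 / 3.527 = 62.950 s.
Net downstream speed = -3.640 m/s.
Drift = -3.640 × 62.950 = -229.136 m (upstream).

-229 m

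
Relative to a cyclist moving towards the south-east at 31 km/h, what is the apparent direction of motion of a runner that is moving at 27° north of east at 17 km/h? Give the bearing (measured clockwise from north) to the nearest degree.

347°

Taking east as x and north as y: runner velocity = (15.147, 7.718) km/h; cyclist velocity = (21.920, -21.920) km/h.
Velocity of runner relative to cyclist = (15.147, 7.718) − (21.920, -21.920) = (-6.773, 29.638) km/h.
Bearing = atan2(-6.77, 29.64) = 347.13° clockwise from north.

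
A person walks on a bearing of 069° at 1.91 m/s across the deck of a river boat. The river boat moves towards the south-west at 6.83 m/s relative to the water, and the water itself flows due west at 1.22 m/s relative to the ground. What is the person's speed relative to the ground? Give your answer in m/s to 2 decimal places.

5.95 m/s

In east/north components (m/s): person relative to river boat = (1.783, 0.684); river boat relative to water = (-4.830, -4.830); water relative to ground = (-1.220, 0.000).
Sum = (-4.266, -4.145) m/s.
Speed = |(-4.266, -4.145)| = 5.948 m/s.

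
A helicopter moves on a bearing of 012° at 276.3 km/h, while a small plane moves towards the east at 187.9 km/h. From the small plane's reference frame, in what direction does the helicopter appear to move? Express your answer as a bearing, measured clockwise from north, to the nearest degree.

334°

Taking east as x and north as y: helicopter velocity = (57.446, 270.262) km/h; small plane velocity = (187.900, 0.000) km/h.
Velocity of helicopter relative to small plane = (57.446, 270.262) − (187.900, 0.000) = (-130.454, 270.262) km/h.
Bearing = atan2(-130.45, 270.26) = 334.23° clockwise from north.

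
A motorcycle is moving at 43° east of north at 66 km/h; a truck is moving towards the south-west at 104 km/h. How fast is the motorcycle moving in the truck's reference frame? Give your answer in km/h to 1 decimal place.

170.0 km/h

Taking east as x and north as y: motorcycle velocity = (45.012, 48.269) km/h; truck velocity = (-73.539, -73.539) km/h.
Velocity of motorcycle relative to truck = (45.012, 48.269) − (-73.539, -73.539) = (118.551, 121.808) km/h.
Magnitude = |(118.551, 121.808)| = 169.975 km/h.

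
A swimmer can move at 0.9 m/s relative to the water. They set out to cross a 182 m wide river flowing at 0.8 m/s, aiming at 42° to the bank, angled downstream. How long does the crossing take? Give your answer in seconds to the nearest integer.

302 s

The component of the swimmer's velocity perpendicular to the bank is 0.9 × sin 42° = 0.602 m/s.
The current is parallel to the bank, so it does not affect the crossing time.
Time = 182 / 0.602 = 302.216 s.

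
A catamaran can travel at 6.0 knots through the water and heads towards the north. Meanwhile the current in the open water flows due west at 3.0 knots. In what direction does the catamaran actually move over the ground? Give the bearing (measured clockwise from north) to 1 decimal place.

333.4°

Taking east as x and north as y: velocity relative to the water = (0.000, 6.000) knots; the water relative to ground = (-3.000, 0.000) knots.
Velocity relative to ground = (0.000, 6.000) + (-3.000, 0.000) = (-3.000, 6.000) knots.
Bearing = atan2(-3.00, 6.00) = 333.43° clockwise from north.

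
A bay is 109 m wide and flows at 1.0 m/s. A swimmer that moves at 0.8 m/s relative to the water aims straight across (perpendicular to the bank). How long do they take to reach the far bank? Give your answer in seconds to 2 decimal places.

The component of the swimmer's velocity perpendicular to the bank is 0.8 m/s.
The flow acts along the bank and has no component across it.
Time = 109 / 0.800 = 136.250 s.

136.25 s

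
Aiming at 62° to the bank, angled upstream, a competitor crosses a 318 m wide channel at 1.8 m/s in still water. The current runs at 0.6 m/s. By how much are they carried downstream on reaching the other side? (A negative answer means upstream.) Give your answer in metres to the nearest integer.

-49 m

Perpendicular speed = 1.589 m/s; crossing time = 318 / 1.589 = 200.087 s.
Net downstream speed = -0.245 m/s.
Drift = -0.245 × 200.087 = -49.031 m (upstream).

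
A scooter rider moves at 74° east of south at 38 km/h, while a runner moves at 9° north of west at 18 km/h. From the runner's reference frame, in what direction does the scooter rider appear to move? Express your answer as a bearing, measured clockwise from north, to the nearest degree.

104°

Taking east as x and north as y: scooter rider velocity = (36.528, -10.474) km/h; runner velocity = (-17.778, 2.816) km/h.
Velocity of scooter rider relative to runner = (36.528, -10.474) − (-17.778, 2.816) = (54.306, -13.290) km/h.
Bearing = atan2(54.31, -13.29) = 103.75° clockwise from north.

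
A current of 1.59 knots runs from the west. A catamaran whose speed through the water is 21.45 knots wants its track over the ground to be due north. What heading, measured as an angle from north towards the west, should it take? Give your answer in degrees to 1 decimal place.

The current pushes perpendicular to the desired track; the heading must have a component into the current equal to 1.59 knots: 21.45 sin θ = 1.59.
sin θ = 0.0741, so θ = 4.251°.

4.3°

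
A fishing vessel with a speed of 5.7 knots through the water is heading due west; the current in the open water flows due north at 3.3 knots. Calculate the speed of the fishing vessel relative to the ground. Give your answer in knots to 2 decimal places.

6.59 knots

Taking east as x and north as y: velocity relative to the water = (-5.700, 0.000) knots; the water relative to ground = (0.000, 3.300) knots.
Velocity relative to ground = (-5.700, 0.000) + (0.000, 3.300) = (-5.700, 3.300) knots.
Speed = |(-5.700, 3.300)| = 6.586 knots.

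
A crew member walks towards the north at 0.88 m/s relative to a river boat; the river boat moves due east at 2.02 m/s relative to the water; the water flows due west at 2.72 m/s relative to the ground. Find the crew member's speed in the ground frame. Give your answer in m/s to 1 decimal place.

1.1 m/s

In east/north components (m/s): crew member relative to river boat = (0.000, 0.880); river boat relative to water = (2.020, 0.000); water relative to ground = (-2.720, 0.000).
Sum = (-0.700, 0.880) m/s.
Speed = |(-0.700, 0.880)| = 1.124 m/s.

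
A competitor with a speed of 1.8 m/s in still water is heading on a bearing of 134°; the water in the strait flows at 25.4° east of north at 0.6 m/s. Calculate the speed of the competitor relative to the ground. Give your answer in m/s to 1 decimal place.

1.7 m/s

Taking east as x and north as y: velocity relative to the water = (1.295, -1.250) m/s; the water relative to ground = (0.257, 0.542) m/s.
Velocity relative to ground = (1.295, -1.250) + (0.257, 0.542) = (1.552, -0.708) m/s.
Speed = |(1.552, -0.708)| = 1.706 m/s.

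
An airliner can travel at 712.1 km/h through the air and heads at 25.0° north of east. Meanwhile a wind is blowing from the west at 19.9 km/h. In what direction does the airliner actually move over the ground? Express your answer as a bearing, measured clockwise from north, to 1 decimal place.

065.7°

Taking east as x and north as y: velocity relative to the air = (645.382, 300.946) km/h; the air relative to ground = (19.900, 0.000) km/h.
Velocity relative to ground = (645.382, 300.946) + (19.900, 0.000) = (665.282, 300.946) km/h.
Bearing = atan2(665.28, 300.95) = 65.66° clockwise from north.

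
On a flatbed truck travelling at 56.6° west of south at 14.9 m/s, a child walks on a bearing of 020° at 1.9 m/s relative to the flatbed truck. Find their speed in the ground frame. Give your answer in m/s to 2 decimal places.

Taking east as x and north as y: flatbed truck velocity = (-12.439, -8.202) m/s; child velocity relative to flatbed truck = (0.650, 1.785) m/s.
Velocity relative to ground = (-12.439, -8.202) + (0.650, 1.785) = (-11.789, -6.417) m/s.
Speed = |(-11.789, -6.417)| = 13.423 m/s.

13.42 m/s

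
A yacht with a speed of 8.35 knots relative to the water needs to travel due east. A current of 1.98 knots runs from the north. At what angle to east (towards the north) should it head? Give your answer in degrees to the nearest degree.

The current pushes perpendicular to the desired track; the heading must have a component into the current equal to 1.98 knots: 8.35 sin θ = 1.98.
sin θ = 0.2371, so θ = 13.717°.

14°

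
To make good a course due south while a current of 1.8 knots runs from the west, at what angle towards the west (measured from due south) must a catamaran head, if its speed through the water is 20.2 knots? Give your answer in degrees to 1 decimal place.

The current pushes perpendicular to the desired track; the heading must have a component into the current equal to 1.8 knots: 20.2 sin θ = 1.8.
sin θ = 0.0891, so θ = 5.112°.

5.1°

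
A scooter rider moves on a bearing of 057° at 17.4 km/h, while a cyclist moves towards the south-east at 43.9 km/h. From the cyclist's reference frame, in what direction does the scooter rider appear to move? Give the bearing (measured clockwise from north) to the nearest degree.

Taking east as x and north as y: scooter rider velocity = (14.593, 9.477) km/h; cyclist velocity = (31.042, -31.042) km/h.
Velocity of scooter rider relative to cyclist = (14.593, 9.477) − (31.042, -31.042) = (-16.449, 40.519) km/h.
Bearing = atan2(-16.45, 40.52) = 337.90° clockwise from north.

338°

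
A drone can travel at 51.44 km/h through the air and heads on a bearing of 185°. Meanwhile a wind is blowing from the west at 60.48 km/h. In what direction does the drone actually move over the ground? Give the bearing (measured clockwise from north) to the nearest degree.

132°

Taking east as x and north as y: velocity relative to the air = (-4.483, -51.244) km/h; the air relative to ground = (60.480, 0.000) km/h.
Velocity relative to ground = (-4.483, -51.244) + (60.480, 0.000) = (55.997, -51.244) km/h.
Bearing = atan2(56.00, -51.24) = 132.46° clockwise from north.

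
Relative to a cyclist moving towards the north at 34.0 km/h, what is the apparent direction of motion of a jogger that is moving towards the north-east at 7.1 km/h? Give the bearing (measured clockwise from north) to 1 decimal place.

Taking east as x and north as y: jogger velocity = (5.020, 5.020) km/h; cyclist velocity = (0.000, 34.000) km/h.
Velocity of jogger relative to cyclist = (5.020, 5.020) − (0.000, 34.000) = (5.020, -28.980) km/h.
Bearing = atan2(5.02, -28.98) = 170.17° clockwise from north.

170.2°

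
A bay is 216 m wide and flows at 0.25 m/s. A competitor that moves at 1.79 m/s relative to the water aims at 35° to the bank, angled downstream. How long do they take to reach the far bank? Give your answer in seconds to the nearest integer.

210 s

The component of the competitor's velocity perpendicular to the bank is 1.79 × sin 35° = 1.027 m/s.
The current is parallel to the bank, so it does not affect the crossing time.
Time = 216 / 1.027 = 210.382 s.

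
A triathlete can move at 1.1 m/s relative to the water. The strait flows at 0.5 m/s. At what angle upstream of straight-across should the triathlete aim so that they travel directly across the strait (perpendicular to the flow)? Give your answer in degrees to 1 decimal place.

27.0°

To cancel the current, the upstream component of the triathlete's velocity must equal the flow: 1.1 sin θ = 0.5.
sin θ = 0.5 / 1.1 = 0.4545.
θ = arcsin(0.4545) = 27.036°.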